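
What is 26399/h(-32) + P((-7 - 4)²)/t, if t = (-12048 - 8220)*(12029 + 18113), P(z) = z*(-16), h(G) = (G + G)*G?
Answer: 2015953715659/156395022336 ≈ 12.890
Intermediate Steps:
h(G) = 2*G² (h(G) = (2*G)*G = 2*G²)
P(z) = -16*z
t = -610918056 (t = -20268*30142 = -610918056)
26399/h(-32) + P((-7 - 4)²)/t = 26399/((2*(-32)²)) - 16*(-7 - 4)²/(-610918056) = 26399/((2*1024)) - 16*(-11)²*(-1/610918056) = 26399/2048 - 16*121*(-1/610918056) = 26399*(1/2048) - 1936*(-1/610918056) = 26399/2048 + 242/76364757 = 2015953715659/156395022336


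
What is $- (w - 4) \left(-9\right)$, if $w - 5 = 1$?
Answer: $18$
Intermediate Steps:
$w = 6$ ($w = 5 + 1 = 6$)
$- (w - 4) \left(-9\right) = - (6 - 4) \left(-9\right) = \left(-1\right) 2 \left(-9\right) = \left(-2\right) \left(-9\right) = 18$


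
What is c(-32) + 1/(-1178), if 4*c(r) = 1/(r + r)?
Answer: -717/150784 ≈ -0.0047551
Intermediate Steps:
c(r) = 1/(8*r) (c(r) = 1/(4*(r + r)) = 1/(4*((2*r))) = (1/(2*r))/4 = 1/(8*r))
c(-32) + 1/(-1178) = (⅛)/(-32) + 1/(-1178) = (⅛)*(-1/32) - 1/1178 = -1/256 - 1/1178 = -717/150784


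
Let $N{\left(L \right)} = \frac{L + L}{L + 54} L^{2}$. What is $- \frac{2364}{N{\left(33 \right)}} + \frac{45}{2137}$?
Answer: $- \frac{24237677}{8533041} \approx -2.8405$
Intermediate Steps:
$N{\left(L \right)} = \frac{2 L^{3}}{54 + L}$ ($N{\left(L \right)} = \frac{2 L}{54 + L} L^{2} = \frac{2 L^{3}}{54 + L}$)
$- \frac{2364}{N{\left(33 \right)}} + \frac{45}{2137} = - \frac{2364}{2 \cdot 33^{3} \frac{1}{54 + 33}} + \frac{45}{2137} = - \frac{2364}{2 \cdot 35937 \cdot \frac{1}{87}} + 45 \cdot \frac{1}{2137} = - \frac{2364}{2 \cdot 35937 \cdot \frac{1}{87}} + \frac{45}{2137} = - \frac{2364}{\frac{23958}{29}} + \frac{45}{2137} = \left(-2364\right) \frac{29}{23958} + \frac{45}{2137} = - \frac{11426}{3993} + \frac{45}{2137} = - \frac{24237677}{8533041}$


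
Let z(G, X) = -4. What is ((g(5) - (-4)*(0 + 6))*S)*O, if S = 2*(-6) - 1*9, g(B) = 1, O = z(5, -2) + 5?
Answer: -525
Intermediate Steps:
O = 1 (O = -4 + 5 = 1)
S = -21 (S = -12 - 9 = -21)
((g(5) - (-4)*(0 + 6))*S)*O = ((1 - (-4)*(0 + 6))*(-21))*1 = ((1 - (-4)*6)*(-21))*1 = ((1 - 1*(-24))*(-21))*1 = ((1 + 24)*(-21))*1 = (25*(-21))*1 = -525*1 = -525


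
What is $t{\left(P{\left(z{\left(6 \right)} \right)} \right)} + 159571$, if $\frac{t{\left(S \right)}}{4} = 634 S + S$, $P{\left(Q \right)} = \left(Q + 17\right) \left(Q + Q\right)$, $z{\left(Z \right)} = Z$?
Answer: $860611$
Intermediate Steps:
$P{\left(Q \right)} = 2 Q \left(17 + Q\right)$ ($P{\left(Q \right)} = \left(17 + Q\right) 2 Q = 2 Q \left(17 + Q\right)$)
$t{\left(S \right)} = 2540 S$ ($t{\left(S \right)} = 4 \left(634 S + S\right) = 4 \cdot 635 S = 2540 S$)
$t{\left(P{\left(z{\left(6 \right)} \right)} \right)} + 159571 = 2540 \cdot 2 \cdot 6 \left(17 + 6\right) + 159571 = 2540 \cdot 2 \cdot 6 \cdot 23 + 159571 = 2540 \cdot 276 + 159571 = 701040 + 159571 = 860611$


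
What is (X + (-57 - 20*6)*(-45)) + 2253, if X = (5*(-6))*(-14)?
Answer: 10638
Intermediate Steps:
X = 420 (X = -30*(-14) = 420)
(X + (-57 - 20*6)*(-45)) + 2253 = (420 + (-57 - 20*6)*(-45)) + 2253 = (420 + (-57 - 5*24)*(-45)) + 2253 = (420 + (-57 - 120)*(-45)) + 2253 = (420 - 177*(-45)) + 2253 = (420 + 7965) + 2253 = 8385 + 2253 = 10638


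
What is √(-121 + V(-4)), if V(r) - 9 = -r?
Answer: 6*I*√3 ≈ 10.392*I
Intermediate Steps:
V(r) = 9 - r
√(-121 + V(-4)) = √(-121 + (9 - 1*(-4))) = √(-121 + (9 + 4)) = √(-121 + 13) = √(-108) = 6*I*√3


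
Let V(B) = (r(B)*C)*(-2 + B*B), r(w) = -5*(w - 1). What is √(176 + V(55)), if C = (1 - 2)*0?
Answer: 4*√11 ≈ 13.266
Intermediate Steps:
C = 0 (C = -1*0 = 0)
r(w) = 5 - 5*w (r(w) = -5*(-1 + w) = 5 - 5*w)
V(B) = 0 (V(B) = ((5 - 5*B)*0)*(-2 + B*B) = 0*(-2 + B²) = 0)
√(176 + V(55)) = √(176 + 0) = √176 = 4*√11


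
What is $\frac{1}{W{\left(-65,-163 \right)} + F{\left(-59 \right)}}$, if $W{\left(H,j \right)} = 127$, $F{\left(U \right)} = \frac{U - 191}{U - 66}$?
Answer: $\frac{1}{129} \approx 0.0077519$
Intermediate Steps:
$F{\left(U \right)} = \frac{-191 + U}{-66 + U}$
$\frac{1}{W{\left(-65,-163 \right)} + F{\left(-59 \right)}} = \frac{1}{127 + \frac{-191 - 59}{-66 - 59}} = \frac{1}{127 + \frac{1}{-125} \left(-250\right)} = \frac{1}{127 - -2} = \frac{1}{127 + 2} = \frac{1}{129}$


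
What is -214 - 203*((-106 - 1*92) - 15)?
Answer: 43025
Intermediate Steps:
-214 - 203*((-106 - 1*92) - 15) = -214 - 203*((-106 - 92) - 15) = -214 - 203*(-198 - 15) = -214 - 203*(-213) = -214 + 43239 = 43025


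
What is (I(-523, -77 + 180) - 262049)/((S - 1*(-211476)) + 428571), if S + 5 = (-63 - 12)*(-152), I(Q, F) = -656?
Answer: -262705/651442 ≈ -0.40327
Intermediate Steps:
S = 11395 (S = -5 + (-63 - 12)*(-152) = -5 - 75*(-152) = -5 + 11400 = 11395)
(I(-523, -77 + 180) - 262049)/((S - 1*(-211476)) + 428571) = (-656 - 262049)/((11395 - 1*(-211476)) + 428571) = -262705/((11395 + 211476) + 428571) = -262705/(222871 + 428571) = -262705/651442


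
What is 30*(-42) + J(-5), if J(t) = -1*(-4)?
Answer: -1256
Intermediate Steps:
J(t) = 4
30*(-42) + J(-5) = 30*(-42) + 4 = -1260 + 4 = -1256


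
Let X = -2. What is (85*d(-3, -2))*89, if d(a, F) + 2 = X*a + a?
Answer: 7565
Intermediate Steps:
d(a, F) = -2 - a (d(a, F) = -2 + (-2*a + a) = -2 - a)
(85*d(-3, -2))*89 = (85*(-2 - 1*(-3)))*89 = (85*(-2 + 3))*89 = (85*1)*89 = 85*89 = 7565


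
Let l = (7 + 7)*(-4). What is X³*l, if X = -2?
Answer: 448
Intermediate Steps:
l = -56 (l = 14*(-4) = -56)
X³*l = (-2)³*(-56) = -8*(-56) = 448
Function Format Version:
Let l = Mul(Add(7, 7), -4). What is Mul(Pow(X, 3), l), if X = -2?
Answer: 448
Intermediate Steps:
l = -56 (l = Mul(14, -4) = -56)
Mul(Pow(X, 3), l) = Mul(Pow(-2, 3), -56) = Mul(-8, -56) = 448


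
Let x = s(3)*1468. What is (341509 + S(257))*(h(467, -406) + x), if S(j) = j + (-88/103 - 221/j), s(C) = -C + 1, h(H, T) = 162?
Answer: -25095940837018/26471 ≈ -9.4805e+8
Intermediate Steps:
s(C) = 1 - C
x = -2936 (x = (1 - 1*3)*1468 = (1 - 3)*1468 = -2*1468 = -2936)
S(j) = -88/103 + j - 221/j (S(j) = j + (-88*1/103 - 221/j) = j + (-88/103 - 221/j) = -88/103 + j - 221/j)
(341509 + S(257))*(h(467, -406) + x) = (341509 + (-88/103 + 257 - 221/257))*(162 - 2936) = (341509 + (-88/103 + 257 - 221*1/257))*(-2774) = (341509 + (-88/103 + 257 - 221/257))*(-2774) = (341509 + 6757668/26471)*(-2774) = (9046842407/26471)*(-2774) = -25095940837018/26471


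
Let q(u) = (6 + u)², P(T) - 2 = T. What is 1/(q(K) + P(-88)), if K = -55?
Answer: 1/2315 ≈ 0.00043197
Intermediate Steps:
P(T) = 2 + T
1/(q(K) + P(-88)) = 1/((6 - 55)² + (2 - 88)) = 1/((-49)² - 86) = 1/(2401 - 86) = 1/2315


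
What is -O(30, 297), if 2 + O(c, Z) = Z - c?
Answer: -265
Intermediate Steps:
O(c, Z) = -2 + Z - c (O(c, Z) = -2 + (Z - c) = -2 + Z - c)
-O(30, 297) = -(-2 + 297 - 1*30) = -(-2 + 297 - 30) = -1*265 = -265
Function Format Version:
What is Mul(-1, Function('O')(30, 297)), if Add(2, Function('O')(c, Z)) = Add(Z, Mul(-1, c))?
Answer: -265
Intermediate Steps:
Function('O')(c, Z) = Add(-2, Z, Mul(-1, c)) (Function('O')(c, Z) = Add(-2, Add(Z, Mul(-1, c))) = Add(-2, Z, Mul(-1, c)))
Mul(-1, Function('O')(30, 297)) = Mul(-1, Add(-2, 297, Mul(-1, 30))) = Mul(-1, Add(-2, 297, -30)) = Mul(-1, 265) = -265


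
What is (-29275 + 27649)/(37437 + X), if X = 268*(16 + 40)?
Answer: -1626/52445 ≈ -0.031004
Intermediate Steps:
X = 15008 (X = 268*56 = 15008)
(-29275 + 27649)/(37437 + X) = (-29275 + 27649)/(37437 + 15008) = -1626/52445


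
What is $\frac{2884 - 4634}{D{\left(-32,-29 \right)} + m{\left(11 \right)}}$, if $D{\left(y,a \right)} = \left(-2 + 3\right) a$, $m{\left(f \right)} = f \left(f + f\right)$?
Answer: $- \frac{1750}{213} \approx -8.216$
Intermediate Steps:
$m{\left(f \right)} = 2 f^{2}$ ($m{\left(f \right)} = f 2 f = 2 f^{2}$)
$D{\left(y,a \right)} = a$ ($D{\left(y,a \right)} = 1 a = a$)
$\frac{2884 - 4634}{D{\left(-32,-29 \right)} + m{\left(11 \right)}} = \frac{2884 - 4634}{-29 + 2 \cdot 11^{2}} = - \frac{1750}{-29 + 2 \cdot 121} = - \frac{1750}{-29 + 242} = - \frac{1750}{213}$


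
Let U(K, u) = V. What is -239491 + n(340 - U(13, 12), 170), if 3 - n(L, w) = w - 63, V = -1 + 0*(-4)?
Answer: -239595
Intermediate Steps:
V = -1 (V = -1 + 0 = -1)
U(K, u) = -1
n(L, w) = 66 - w (n(L, w) = 3 - (w - 63) = 3 - (-63 + w) = 3 + (63 - w) = 66 - w)
-239491 + n(340 - U(13, 12), 170) = -239491 + (66 - 1*170) = -239491 + (66 - 170) = -239491 - 104 = -239595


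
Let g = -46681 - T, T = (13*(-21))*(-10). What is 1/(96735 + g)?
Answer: 1/47324 ≈ 2.1131e-5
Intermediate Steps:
T = 2730 (T = -273*(-10) = 2730)
g = -49411 (g = -46681 - 1*2730 = -46681 - 2730 = -49411)
1/(96735 + g) = 1/(96735 - 49411) = 1/47324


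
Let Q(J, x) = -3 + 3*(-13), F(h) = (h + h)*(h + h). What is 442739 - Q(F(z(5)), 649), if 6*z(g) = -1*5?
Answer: 442781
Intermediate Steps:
z(g) = -⅚ (z(g) = (-1*5)/6 = (⅙)*(-5) = -⅚)
F(h) = 4*h² (F(h) = (2*h)*(2*h) = 4*h²)
Q(J, x) = -42 (Q(J, x) = -3 - 39 = -42)
442739 - Q(F(z(5)), 649) = 442739 - 1*(-42) = 442739 + 42 = 442781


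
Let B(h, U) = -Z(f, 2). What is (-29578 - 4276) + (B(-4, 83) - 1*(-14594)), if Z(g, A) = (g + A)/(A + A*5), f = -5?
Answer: -77039/4 ≈ -19260.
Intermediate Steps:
Z(g, A) = (A + g)/(6*A) (Z(g, A) = (A + g)/(A + 5*A) = (A + g)/((6*A)) = (A + g)*(1/(6*A)) = (A + g)/(6*A))
B(h, U) = ¼ (B(h, U) = -(2 - 5)/(6*2) = -(-3)/(6*2) = -1*(-¼) = ¼)
(-29578 - 4276) + (B(-4, 83) - 1*(-14594)) = (-29578 - 4276) + (¼ - 1*(-14594)) = -33854 + (¼ + 14594) = -33854 + 58377/4 = -77039/4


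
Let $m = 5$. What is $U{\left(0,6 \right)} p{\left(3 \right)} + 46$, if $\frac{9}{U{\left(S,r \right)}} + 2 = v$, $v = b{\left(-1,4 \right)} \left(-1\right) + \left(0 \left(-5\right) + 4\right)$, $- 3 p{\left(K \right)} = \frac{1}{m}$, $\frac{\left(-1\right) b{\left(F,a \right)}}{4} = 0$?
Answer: $\frac{457}{10} \approx 45.7$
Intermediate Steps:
$b{\left(F,a \right)} = 0$ ($b{\left(F,a \right)} = \left(-4\right) 0 = 0$)
$p{\left(K \right)} = - \frac{1}{15}$ ($p{\left(K \right)} = - \frac{1}{3 \cdot 5} = \left(- \frac{1}{3}\right) \frac{1}{5} = - \frac{1}{15}$)
$v = 4$ ($v = 0 \left(-1\right) + \left(0 \left(-5\right) + 4\right) = 0 + \left(0 + 4\right) = 0 + 4 = 4$)
$U{\left(S,r \right)} = \frac{9}{2}$ ($U{\left(S,r \right)} = \frac{9}{-2 + 4} = \frac{9}{2}$)
$U{\left(0,6 \right)} p{\left(3 \right)} + 46 = \frac{9}{2} \left(- \frac{1}{15}\right) + 46 = - \frac{3}{10} + 46 = \frac{457}{10}$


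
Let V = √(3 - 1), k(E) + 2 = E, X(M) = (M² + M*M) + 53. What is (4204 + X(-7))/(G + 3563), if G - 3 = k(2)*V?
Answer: 4355/3566 ≈ 1.2213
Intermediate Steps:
X(M) = 53 + 2*M² (X(M) = (M² + M²) + 53 = 2*M² + 53 = 53 + 2*M²)
k(E) = -2 + E
V = √2 ≈ 1.4142
G = 3 (G = 3 + (-2 + 2)*√2 = 3 + 0*√2 = 3 + 0 = 3)
(4204 + X(-7))/(G + 3563) = (4204 + (53 + 2*(-7)²))/(3 + 3563) = (4204 + (53 + 2*49))/3566 = (4204 + (53 + 98))*(1/3566) = (4204 + 151)*(1/3566) = 4355*(1/3566) = 4355/3566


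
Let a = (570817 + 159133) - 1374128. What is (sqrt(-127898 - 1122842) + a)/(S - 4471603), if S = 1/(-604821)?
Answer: 194806191069/1352259699032 - 604821*I*sqrt(312685)/1352259699032 ≈ 0.14406 - 0.0002501*I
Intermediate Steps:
a = -644178 (a = 729950 - 1374128 = -644178)
S = -1/604821 ≈ -1.6534e-6
(sqrt(-127898 - 1122842) + a)/(S - 4471603) = (sqrt(-127898 - 1122842) - 644178)/(-1/604821 - 4471603) = (sqrt(-1250740) - 644178)/(-2704519398064/604821) = (2*I*sqrt(312685) - 644178)*(-604821/2704519398064) = (-644178 + 2*I*sqrt(312685))*(-604821/2704519398064) = 194806191069/1352259699032 - 604821*I*sqrt(312685)/1352259699032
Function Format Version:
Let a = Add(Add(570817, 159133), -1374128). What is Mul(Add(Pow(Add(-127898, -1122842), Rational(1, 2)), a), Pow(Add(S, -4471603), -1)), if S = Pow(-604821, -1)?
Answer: Add(Rational(194806191069, 1352259699032), Mul(Rational(-604821, 1352259699032), I, Pow(312685, Rational(1, 2)))) ≈ Add(0.14406, Mul(-0.00025010, I))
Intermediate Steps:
a = -644178 (a = Add(729950, -1374128) = -644178)
S = Rational(-1, 604821) ≈ -1.6534e-6
Mul(Add(Pow(Add(-127898, -1122842), Rational(1, 2)), a), Pow(Add(S, -4471603), -1)) = Mul(Add(Pow(Add(-127898, -1122842), Rational(1, 2)), -644178), Pow(Add(Rational(-1, 604821), -4471603), -1)) = Mul(Add(Pow(-1250740, Rational(1, 2)), -644178), Pow(Rational(-2704519398064, 604821), -1)) = Mul(Add(Mul(2, I, Pow(312685, Rational(1, 2))), -644178), Rational(-604821, 2704519398064)) = Mul(Add(-644178, Mul(2, I, Pow(312685, Rational(1, 2)))), Rational(-604821, 2704519398064)) = Add(Rational(194806191069, 1352259699032), Mul(Rational(-604821, 1352259699032), I, Pow(312685, Rational(1, 2))))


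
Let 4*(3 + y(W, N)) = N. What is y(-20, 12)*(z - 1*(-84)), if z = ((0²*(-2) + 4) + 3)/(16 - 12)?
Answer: 0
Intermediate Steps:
y(W, N) = -3 + N/4
z = 7/4 (z = ((0*(-2) + 4) + 3)/4 = ((0 + 4) + 3)*(¼) = (4 + 3)*(¼) = 7*(¼) = 7/4 ≈ 1.7500)
y(-20, 12)*(z - 1*(-84)) = (-3 + (¼)*12)*(7/4 - 1*(-84)) = (-3 + 3)*(7/4 + 84) = 0*(343/4) = 0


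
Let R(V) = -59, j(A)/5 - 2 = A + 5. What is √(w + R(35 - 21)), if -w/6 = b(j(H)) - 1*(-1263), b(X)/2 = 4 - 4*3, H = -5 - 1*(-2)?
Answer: I*√7541 ≈ 86.839*I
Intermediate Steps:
H = -3 (H = -5 + 2 = -3)
j(A) = 35 + 5*A (j(A) = 10 + 5*(A + 5) = 10 + 5*(5 + A) = 10 + (25 + 5*A) = 35 + 5*A)
b(X) = -16 (b(X) = 2*(4 - 4*3) = 2*(4 - 12) = 2*(-8) = -16)
w = -7482 (w = -6*(-16 - 1*(-1263)) = -6*(-16 + 1263) = -6*1247 = -7482)
√(w + R(35 - 21)) = √(-7482 - 59) = √(-7541) = I*√7541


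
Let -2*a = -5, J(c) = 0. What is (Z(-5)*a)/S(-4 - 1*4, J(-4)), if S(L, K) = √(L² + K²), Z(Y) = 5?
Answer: 25/16 ≈ 1.5625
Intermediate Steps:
S(L, K) = √(K² + L²)
a = 5/2 (a = -½*(-5) = 5/2 ≈ 2.5000)
(Z(-5)*a)/S(-4 - 1*4, J(-4)) = (5*(5/2))/(√(0² + (-4 - 1*4)²)) = 25/(2*(√(0 + (-4 - 4)²))) = 25/(2*(√(0 + (-8)²))) = 25/(2*(√(0 + 64))) = 25/(2*(√64)) = (25/2)/8 = (25/2)*(⅛) = 25/16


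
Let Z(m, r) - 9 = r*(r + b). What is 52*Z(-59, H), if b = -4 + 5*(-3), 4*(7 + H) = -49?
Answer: 155025/4 ≈ 38756.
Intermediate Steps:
H = -77/4 (H = -7 + (1/4)*(-49) = -7 - 49/4 = -77/4 ≈ -19.250)
b = -19 (b = -4 - 15 = -19)
Z(m, r) = 9 + r*(-19 + r) (Z(m, r) = 9 + r*(r - 19) = 9 + r*(-19 + r))
52*Z(-59, H) = 52*(9 + (-77/4)**2 - 19*(-77/4)) = 52*(9 + 5929/16 + 1463/4) = 52*(11925/16) = 155025/4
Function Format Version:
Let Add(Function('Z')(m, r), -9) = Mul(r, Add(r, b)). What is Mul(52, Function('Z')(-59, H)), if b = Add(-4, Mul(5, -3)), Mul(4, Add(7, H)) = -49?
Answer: Rational(155025, 4) ≈ 38756.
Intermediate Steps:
H = Rational(-77, 4) (H = Add(-7, Mul(Rational(1, 4), -49)) = Add(-7, Rational(-49, 4)) = Rational(-77, 4) ≈ -19.250)
b = -19 (b = Add(-4, -15) = -19)
Function('Z')(m, r) = Add(9, Mul(r, Add(-19, r))) (Function('Z')(m, r) = Add(9, Mul(r, Add(r, -19))) = Add(9, Mul(r, Add(-19, r))))
Mul(52, Function('Z')(-59, H)) = Mul(52, Add(9, Pow(Rational(-77, 4), 2), Mul(-19, Rational(-77, 4)))) = Mul(52, Add(9, Rational(5929, 16), Rational(1463, 4))) = Mul(52, Rational(11925, 16)) = Rational(155025, 4)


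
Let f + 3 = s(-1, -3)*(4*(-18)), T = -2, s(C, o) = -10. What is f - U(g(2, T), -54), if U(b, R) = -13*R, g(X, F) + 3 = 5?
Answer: 15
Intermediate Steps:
g(X, F) = 2 (g(X, F) = -3 + 5 = 2)
f = 717 (f = -3 - 40*(-18) = -3 - 10*(-72) = -3 + 720 = 717)
f - U(g(2, T), -54) = 717 - (-13)*(-54) = 717 - 1*702 = 717 - 702 = 15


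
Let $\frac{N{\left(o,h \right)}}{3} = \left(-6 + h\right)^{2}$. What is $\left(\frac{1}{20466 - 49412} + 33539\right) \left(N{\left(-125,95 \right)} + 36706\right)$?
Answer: $\frac{58704508109817}{28946} \approx 2.0281 \cdot 10^{9}$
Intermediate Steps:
$N{\left(o,h \right)} = 3 \left(-6 + h\right)^{2}$
$\left(\frac{1}{20466 - 49412} + 33539\right) \left(N{\left(-125,95 \right)} + 36706\right) = \left(\frac{1}{20466 - 49412} + 33539\right) \left(3 \left(-6 + 95\right)^{2} + 36706\right) = \left(\frac{1}{-28946} + 33539\right) \left(3 \cdot 89^{2} + 36706\right) = \left(- \frac{1}{28946} + 33539\right) \left(3 \cdot 7921 + 36706\right) = \frac{970819893 \left(23763 + 36706\right)}{28946} = \frac{970819893}{28946} \cdot 60469 = \frac{58704508109817}{28946}$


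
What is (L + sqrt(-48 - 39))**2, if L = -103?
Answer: (103 - I*sqrt(87))**2 ≈ 10522.0 - 1921.4*I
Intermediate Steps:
(L + sqrt(-48 - 39))**2 = (-103 + sqrt(-48 - 39))**2 = (-103 + sqrt(-87))**2 = (-103 + I*sqrt(87))**2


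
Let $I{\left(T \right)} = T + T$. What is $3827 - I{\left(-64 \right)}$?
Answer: $3955$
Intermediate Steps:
$I{\left(T \right)} = 2 T$
$3827 - I{\left(-64 \right)} = 3827 - 2 \left(-64\right) = 3827 - -128 = 3827 + 128 = 3955$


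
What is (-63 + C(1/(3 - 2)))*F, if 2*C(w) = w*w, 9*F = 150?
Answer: -3125/3 ≈ -1041.7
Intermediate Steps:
F = 50/3 (F = (⅑)*150 = 50/3 ≈ 16.667)
C(w) = w²/2 (C(w) = (w*w)/2 = w²/2)
(-63 + C(1/(3 - 2)))*F = (-63 + (1/(3 - 2))²/2)*(50/3) = (-63 + (1/1)²/2)*(50/3) = (-63 + (½)*1²)*(50/3) = (-63 + (½)*1)*(50/3) = (-63 + ½)*(50/3) = -125/2*50/3 = -3125/3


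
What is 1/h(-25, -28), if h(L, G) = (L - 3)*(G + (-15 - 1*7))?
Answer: 1/1400 ≈ 0.00071429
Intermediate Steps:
h(L, G) = (-22 + G)*(-3 + L) (h(L, G) = (-3 + L)*(G + (-15 - 7)) = (-3 + L)*(G - 22) = (-3 + L)*(-22 + G) = (-22 + G)*(-3 + L))
1/h(-25, -28) = 1/(66 - 22*(-25) - 3*(-28) - 28*(-25)) = 1/(66 + 550 + 84 + 700) = 1/1400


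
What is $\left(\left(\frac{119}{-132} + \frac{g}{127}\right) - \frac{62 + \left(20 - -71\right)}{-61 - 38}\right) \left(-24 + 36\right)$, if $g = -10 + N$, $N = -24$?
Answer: $\frac{6307}{1397} \approx 4.5147$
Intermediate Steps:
$g = -34$ ($g = -10 - 24 = -34$)
$\left(\left(\frac{119}{-132} + \frac{g}{127}\right) - \frac{62 + \left(20 - -71\right)}{-61 - 38}\right) \left(-24 + 36\right) = \left(\left(\frac{119}{-132} - \frac{34}{127}\right) - \frac{62 + \left(20 - -71\right)}{-61 - 38}\right) \left(-24 + 36\right) = \left(\left(119 \left(- \frac{1}{132}\right) - \frac{34}{127}\right) - \frac{62 + \left(20 + 71\right)}{-99}\right) 12 = \left(\left(- \frac{119}{132} - \frac{34}{127}\right) - \left(62 + 91\right) \left(- \frac{1}{99}\right)\right) 12 = \left(- \frac{19601}{16764} - 153 \left(- \frac{1}{99}\right)\right) 12 = \left(- \frac{19601}{16764} - - \frac{17}{11}\right) 12 = \left(- \frac{19601}{16764} + \frac{17}{11}\right) 12 = \frac{6307}{16764} \cdot 12 = \frac{6307}{1397}$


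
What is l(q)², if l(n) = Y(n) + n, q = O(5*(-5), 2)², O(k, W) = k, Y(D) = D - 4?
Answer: 1552516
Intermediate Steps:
Y(D) = -4 + D
q = 625 (q = (5*(-5))² = (-25)² = 625)
l(n) = -4 + 2*n (l(n) = (-4 + n) + n = -4 + 2*n)
l(q)² = (-4 + 2*625)² = (-4 + 1250)² = 1246² = 1552516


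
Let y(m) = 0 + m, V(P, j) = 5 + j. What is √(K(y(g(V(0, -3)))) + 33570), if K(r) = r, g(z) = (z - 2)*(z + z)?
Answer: 3*√3730 ≈ 183.22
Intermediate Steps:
g(z) = 2*z*(-2 + z) (g(z) = (-2 + z)*(2*z) = 2*z*(-2 + z))
y(m) = m
√(K(y(g(V(0, -3)))) + 33570) = √(2*(5 - 3)*(-2 + (5 - 3)) + 33570) = √(2*2*(-2 + 2) + 33570) = √(2*2*0 + 33570) = √(0 + 33570) = √33570 = 3*√3730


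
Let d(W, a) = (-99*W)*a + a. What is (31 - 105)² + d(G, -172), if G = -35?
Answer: -590676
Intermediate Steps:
d(W, a) = a - 99*W*a (d(W, a) = -99*W*a + a = a - 99*W*a)
(31 - 105)² + d(G, -172) = (31 - 105)² - 172*(1 - 99*(-35)) = (-74)² - 172*(1 + 3465) = 5476 - 172*3466 = 5476 - 596152 = -590676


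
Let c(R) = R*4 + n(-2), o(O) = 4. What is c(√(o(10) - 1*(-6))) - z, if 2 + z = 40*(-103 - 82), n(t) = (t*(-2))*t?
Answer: 7394 + 4*√10 ≈ 7406.6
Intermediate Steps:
n(t) = -2*t² (n(t) = (-2*t)*t = -2*t²)
c(R) = -8 + 4*R (c(R) = R*4 - 2*(-2)² = 4*R - 2*4 = 4*R - 8 = -8 + 4*R)
z = -7402 (z = -2 + 40*(-103 - 82) = -2 + 40*(-185) = -2 - 7400 = -7402)
c(√(o(10) - 1*(-6))) - z = (-8 + 4*√(4 - 1*(-6))) - 1*(-7402) = (-8 + 4*√(4 + 6)) + 7402 = (-8 + 4*√10) + 7402 = 7394 + 4*√10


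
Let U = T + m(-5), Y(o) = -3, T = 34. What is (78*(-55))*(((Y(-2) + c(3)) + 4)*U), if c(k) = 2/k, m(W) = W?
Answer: -207350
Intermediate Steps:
U = 29 (U = 34 - 5 = 29)
(78*(-55))*(((Y(-2) + c(3)) + 4)*U) = (78*(-55))*(((-3 + 2/3) + 4)*29) = -4290*((-3 + 2*(⅓)) + 4)*29 = -4290*((-3 + ⅔) + 4)*29 = -4290*(-7/3 + 4)*29 = -7150*29 = -4290*145/3 = -207350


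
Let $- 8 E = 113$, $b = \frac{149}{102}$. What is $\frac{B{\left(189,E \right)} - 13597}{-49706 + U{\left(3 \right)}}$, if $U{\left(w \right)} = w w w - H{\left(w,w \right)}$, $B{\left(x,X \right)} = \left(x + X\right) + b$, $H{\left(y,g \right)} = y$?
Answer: $\frac{5475631}{20270256} \approx 0.27013$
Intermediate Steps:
$b = \frac{149}{102}$ ($b = 149 \cdot \frac{1}{102} = \frac{149}{102} \approx 1.4608$)
$E = - \frac{113}{8}$ ($E = \left(- \frac{1}{8}\right) 113 = - \frac{113}{8} \approx -14.125$)
$B{\left(x,X \right)} = \frac{149}{102} + X + x$ ($B{\left(x,X \right)} = \left(x + X\right) + \frac{149}{102} = \left(X + x\right) + \frac{149}{102} = \frac{149}{102} + X + x$)
$U{\left(w \right)} = w^{3} - w$ ($U{\left(w \right)} = w w w - w = w^{2} w - w = w^{3} - w$)
$\frac{B{\left(189,E \right)} - 13597}{-49706 + U{\left(3 \right)}} = \frac{\left(\frac{149}{102} - \frac{113}{8} + 189\right) - 13597}{-49706 + \left(3^{3} - 3\right)} = \frac{\frac{71945}{408} - 13597}{-49706 + \left(27 - 3\right)} = - \frac{5475631}{408 \left(-49706 + 24\right)} = - \frac{5475631}{408 \left(-49682\right)} = \left(- \frac{5475631}{408}\right) \left(- \frac{1}{49682}\right) = \frac{5475631}{20270256}$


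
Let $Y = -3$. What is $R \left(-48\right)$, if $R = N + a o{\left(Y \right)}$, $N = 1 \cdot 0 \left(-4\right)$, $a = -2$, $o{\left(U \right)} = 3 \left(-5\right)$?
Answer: $-1440$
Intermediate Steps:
$o{\left(U \right)} = -15$
$N = 0$ ($N = 0 \left(-4\right) = 0$)
$R = 30$ ($R = 0 - -30 = 0 + 30 = 30$)
$R \left(-48\right) = 30 \left(-48\right) = -1440$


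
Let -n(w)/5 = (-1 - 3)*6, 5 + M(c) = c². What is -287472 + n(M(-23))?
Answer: -287352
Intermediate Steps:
M(c) = -5 + c²
n(w) = 120 (n(w) = -5*(-1 - 3)*6 = -(-20)*6 = -5*(-24) = 120)
-287472 + n(M(-23)) = -287472 + 120 = -287352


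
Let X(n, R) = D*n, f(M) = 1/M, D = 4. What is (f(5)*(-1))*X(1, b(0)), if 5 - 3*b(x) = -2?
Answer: -⅘ ≈ -0.80000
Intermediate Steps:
b(x) = 7/3 (b(x) = 5/3 - ⅓*(-2) = 5/3 + ⅔ = 7/3)
X(n, R) = 4*n
(f(5)*(-1))*X(1, b(0)) = (-1/5)*(4*1) = ((⅕)*(-1))*4 = -⅕*4 = -⅘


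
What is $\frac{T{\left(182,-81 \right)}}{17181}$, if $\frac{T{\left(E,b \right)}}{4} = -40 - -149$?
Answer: $\frac{436}{17181} \approx 0.025377$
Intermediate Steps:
$T{\left(E,b \right)} = 436$ ($T{\left(E,b \right)} = 4 \left(-40 - -149\right) = 4 \left(-40 + 149\right) = 4 \cdot 109 = 436$)
$\frac{T{\left(182,-81 \right)}}{17181} = \frac{436}{17181}$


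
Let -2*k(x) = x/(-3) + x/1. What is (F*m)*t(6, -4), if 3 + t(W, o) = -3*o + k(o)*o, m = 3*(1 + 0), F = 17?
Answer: 187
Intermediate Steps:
k(x) = -x/3 (k(x) = -(x/(-3) + x/1)/2 = -(x*(-⅓) + x*1)/2 = -(-x/3 + x)/2 = -x/3)
m = 3 (m = 3*1 = 3)
t(W, o) = -3 - 3*o - o²/3 (t(W, o) = -3 + (-3*o + (-o/3)*o) = -3 + (-3*o - o²/3) = -3 - 3*o - o²/3)
(F*m)*t(6, -4) = (17*3)*(-3 - 3*(-4) - ⅓*(-4)²) = 51*(-3 + 12 - ⅓*16) = 51*(-3 + 12 - 16/3) = 51*(11/3) = 187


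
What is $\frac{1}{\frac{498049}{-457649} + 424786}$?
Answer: $\frac{457649}{194402390065} \approx 2.3541 \cdot 10^{-6}$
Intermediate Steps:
$\frac{1}{\frac{498049}{-457649} + 424786} = \frac{1}{498049 \left(- \frac{1}{457649}\right) + 424786} = \frac{1}{- \frac{498049}{457649} + 424786} = \frac{1}{\frac{194402390065}{457649}} = \frac{457649}{194402390065}$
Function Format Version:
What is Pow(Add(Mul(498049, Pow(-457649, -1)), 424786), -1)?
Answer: Rational(457649, 194402390065) ≈ 2.3541e-6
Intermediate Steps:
Pow(Add(Mul(498049, Pow(-457649, -1)), 424786), -1) = Pow(Add(Mul(498049, Rational(-1, 457649)), 424786), -1) = Pow(Add(Rational(-498049, 457649), 424786), -1) = Pow(Rational(194402390065, 457649), -1) = Rational(457649, 194402390065)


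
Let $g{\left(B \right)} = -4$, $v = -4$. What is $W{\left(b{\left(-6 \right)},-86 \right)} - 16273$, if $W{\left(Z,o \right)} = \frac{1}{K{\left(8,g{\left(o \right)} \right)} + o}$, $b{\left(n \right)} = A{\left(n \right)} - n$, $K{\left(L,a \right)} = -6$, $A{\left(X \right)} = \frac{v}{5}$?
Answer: $- \frac{1497117}{92} \approx -16273.0$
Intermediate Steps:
$A{\left(X \right)} = - \frac{4}{5}$
$b{\left(n \right)} = - \frac{4}{5} - n$
$W{\left(Z,o \right)} = \frac{1}{-6 + o}$
$W{\left(b{\left(-6 \right)},-86 \right)} - 16273 = \frac{1}{-6 - 86} - 16273 = \frac{1}{-92} - 16273 = - \frac{1}{92} - 16273 = - \frac{1497117}{92}$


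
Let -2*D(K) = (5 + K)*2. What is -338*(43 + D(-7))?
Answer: -15210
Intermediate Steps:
D(K) = -5 - K (D(K) = -(5 + K)*2/2 = -(10 + 2*K)/2 = -5 - K)
-338*(43 + D(-7)) = -338*(43 + (-5 - 1*(-7))) = -338*(43 + (-5 + 7)) = -338*(43 + 2) = -338*45 = -15210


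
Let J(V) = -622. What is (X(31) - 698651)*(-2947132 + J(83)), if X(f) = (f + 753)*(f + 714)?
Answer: 337727123534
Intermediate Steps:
X(f) = (714 + f)*(753 + f) (X(f) = (753 + f)*(714 + f) = (714 + f)*(753 + f))
(X(31) - 698651)*(-2947132 + J(83)) = ((537642 + 31**2 + 1467*31) - 698651)*(-2947132 - 622) = ((537642 + 961 + 45477) - 698651)*(-2947754) = (584080 - 698651)*(-2947754) = -114571*(-2947754) = 337727123534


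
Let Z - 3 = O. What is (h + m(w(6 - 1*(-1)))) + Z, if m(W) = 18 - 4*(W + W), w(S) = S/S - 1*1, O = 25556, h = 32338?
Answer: 57915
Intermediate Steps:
w(S) = 0 (w(S) = 1 - 1 = 0)
m(W) = 18 - 8*W
Z = 25559 (Z = 3 + 25556 = 25559)
(h + m(w(6 - 1*(-1)))) + Z = (32338 + (18 - 8*0)) + 25559 = (32338 + (18 + 0)) + 25559 = (32338 + 18) + 25559 = 32356 + 25559 = 57915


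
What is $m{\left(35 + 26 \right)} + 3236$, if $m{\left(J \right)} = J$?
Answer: $3297$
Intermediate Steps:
$m{\left(35 + 26 \right)} + 3236 = \left(35 + 26\right) + 3236 = 61 + 3236 = 3297$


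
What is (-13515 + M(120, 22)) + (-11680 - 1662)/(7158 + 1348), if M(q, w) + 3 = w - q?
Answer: -57915519/4253 ≈ -13618.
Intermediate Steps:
M(q, w) = -3 + w - q (M(q, w) = -3 + (w - q) = -3 + w - q)
(-13515 + M(120, 22)) + (-11680 - 1662)/(7158 + 1348) = (-13515 + (-3 + 22 - 1*120)) + (-11680 - 1662)/(7158 + 1348) = (-13515 + (-3 + 22 - 120)) - 13342/8506 = (-13515 - 101) - 13342*1/8506 = -13616 - 6671/4253 = -57915519/4253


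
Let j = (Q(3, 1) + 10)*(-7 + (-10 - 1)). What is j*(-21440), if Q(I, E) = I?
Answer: 5016960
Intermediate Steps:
j = -234 (j = (3 + 10)*(-7 + (-10 - 1)) = 13*(-7 - 11) = 13*(-18) = -234)
j*(-21440) = -234*(-21440) = 5016960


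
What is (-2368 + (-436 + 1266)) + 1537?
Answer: -1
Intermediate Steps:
(-2368 + (-436 + 1266)) + 1537 = (-2368 + 830) + 1537 = -1538 + 1537 = -1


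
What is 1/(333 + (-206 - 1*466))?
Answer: -1/339 ≈ -0.0029499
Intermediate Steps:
1/(333 + (-206 - 1*466)) = 1/(333 + (-206 - 466)) = 1/(333 - 672) = 1/(-339) = -1/339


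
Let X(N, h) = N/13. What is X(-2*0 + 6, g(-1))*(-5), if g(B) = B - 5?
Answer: -30/13 ≈ -2.3077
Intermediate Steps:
g(B) = -5 + B
X(N, h) = N/13 (X(N, h) = N*(1/13) = N/13)
X(-2*0 + 6, g(-1))*(-5) = ((-2*0 + 6)/13)*(-5) = ((0 + 6)/13)*(-5) = ((1/13)*6)*(-5) = (6/13)*(-5) = -30/13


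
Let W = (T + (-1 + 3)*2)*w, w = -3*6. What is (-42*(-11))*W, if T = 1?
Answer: -41580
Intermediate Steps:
w = -18
W = -90 (W = (1 + (-1 + 3)*2)*(-18) = (1 + 2*2)*(-18) = (1 + 4)*(-18) = 5*(-18) = -90)
(-42*(-11))*W = -42*(-11)*(-90) = 462*(-90) = -41580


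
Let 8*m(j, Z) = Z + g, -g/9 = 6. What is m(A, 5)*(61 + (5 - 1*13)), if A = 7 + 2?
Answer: -2597/8 ≈ -324.63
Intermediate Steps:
g = -54 (g = -9*6 = -54)
A = 9
m(j, Z) = -27/4 + Z/8 (m(j, Z) = (Z - 54)/8 = (-54 + Z)/8 = -27/4 + Z/8)
m(A, 5)*(61 + (5 - 1*13)) = (-27/4 + (1/8)*5)*(61 + (5 - 1*13)) = (-27/4 + 5/8)*(61 + (5 - 13)) = -49*(61 - 8)/8 = -49/8*53 = -2597/8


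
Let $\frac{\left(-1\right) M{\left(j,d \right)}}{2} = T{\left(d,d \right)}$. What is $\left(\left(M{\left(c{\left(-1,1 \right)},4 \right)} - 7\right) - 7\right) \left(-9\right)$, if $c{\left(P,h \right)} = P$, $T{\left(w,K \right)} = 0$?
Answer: $126$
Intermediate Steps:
$M{\left(j,d \right)} = 0$ ($M{\left(j,d \right)} = \left(-2\right) 0 = 0$)
$\left(\left(M{\left(c{\left(-1,1 \right)},4 \right)} - 7\right) - 7\right) \left(-9\right) = \left(\left(0 - 7\right) - 7\right) \left(-9\right) = \left(-7 - 7\right) \left(-9\right) = \left(-14\right) \left(-9\right) = 126$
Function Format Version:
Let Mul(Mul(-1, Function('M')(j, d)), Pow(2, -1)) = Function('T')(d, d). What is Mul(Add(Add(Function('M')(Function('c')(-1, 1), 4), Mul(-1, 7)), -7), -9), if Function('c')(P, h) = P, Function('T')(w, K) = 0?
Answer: 126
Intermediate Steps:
Function('M')(j, d) = 0 (Function('M')(j, d) = Mul(-2, 0) = 0)
Mul(Add(Add(Function('M')(Function('c')(-1, 1), 4), Mul(-1, 7)), -7), -9) = Mul(Add(Add(0, Mul(-1, 7)), -7), -9) = Mul(Add(Add(0, -7), -7), -9) = Mul(Add(-7, -7), -9) = Mul(-14, -9) = 126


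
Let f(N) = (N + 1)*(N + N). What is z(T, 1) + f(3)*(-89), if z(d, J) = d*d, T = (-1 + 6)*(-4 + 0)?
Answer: -1736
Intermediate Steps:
T = -20 (T = 5*(-4) = -20)
z(d, J) = d²
f(N) = 2*N*(1 + N) (f(N) = (1 + N)*(2*N) = 2*N*(1 + N))
z(T, 1) + f(3)*(-89) = (-20)² + (2*3*(1 + 3))*(-89) = 400 + (2*3*4)*(-89) = 400 + 24*(-89) = 400 - 2136 = -1736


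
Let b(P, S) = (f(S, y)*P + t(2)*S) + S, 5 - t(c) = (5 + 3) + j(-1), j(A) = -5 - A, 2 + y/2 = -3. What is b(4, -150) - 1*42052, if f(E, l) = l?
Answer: -42392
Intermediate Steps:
y = -10 (y = -4 + 2*(-3) = -4 - 6 = -10)
t(c) = 1 (t(c) = 5 - ((5 + 3) + (-5 - 1*(-1))) = 5 - (8 + (-5 + 1)) = 5 - (8 - 4) = 5 - 1*4 = 5 - 4 = 1)
b(P, S) = -10*P + 2*S (b(P, S) = (-10*P + 1*S) + S = (-10*P + S) + S = (S - 10*P) + S = -10*P + 2*S)
b(4, -150) - 1*42052 = (-10*4 + 2*(-150)) - 1*42052 = (-40 - 300) - 42052 = -340 - 42052 = -42392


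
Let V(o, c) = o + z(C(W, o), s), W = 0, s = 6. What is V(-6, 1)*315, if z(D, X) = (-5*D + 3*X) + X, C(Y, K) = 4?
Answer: -630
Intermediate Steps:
z(D, X) = -5*D + 4*X
V(o, c) = 4 + o (V(o, c) = o + (-5*4 + 4*6) = o + (-20 + 24) = o + 4 = 4 + o)
V(-6, 1)*315 = (4 - 6)*315 = -2*315 = -630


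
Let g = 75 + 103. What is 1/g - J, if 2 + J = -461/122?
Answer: 31403/5429 ≈ 5.7843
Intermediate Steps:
J = -705/122 (J = -2 - 461/122 = -705/122 ≈ -5.7787)
g = 178
1/g - J = 1/178 - 1*(-705/122) = 1/178 + 705/122 = 31403/5429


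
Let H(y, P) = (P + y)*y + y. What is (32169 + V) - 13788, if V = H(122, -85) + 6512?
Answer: 29529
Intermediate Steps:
H(y, P) = y + y*(P + y) (H(y, P) = y*(P + y) + y = y + y*(P + y))
V = 11148 (V = 122*(1 - 85 + 122) + 6512 = 122*38 + 6512 = 4636 + 6512 = 11148)
(32169 + V) - 13788 = (32169 + 11148) - 13788 = 43317 - 13788 = 29529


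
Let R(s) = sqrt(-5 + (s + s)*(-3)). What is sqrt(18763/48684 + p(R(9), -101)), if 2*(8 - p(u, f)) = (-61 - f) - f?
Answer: I*sqrt(36804945777)/24342 ≈ 7.8813*I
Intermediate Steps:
R(s) = sqrt(-5 - 6*s) (R(s) = sqrt(-5 + (2*s)*(-3)) = sqrt(-5 - 6*s))
p(u, f) = 77/2 + f (p(u, f) = 8 - ((-61 - f) - f)/2 = 8 - (-61 - 2*f)/2 = 8 + (61/2 + f) = 77/2 + f)
sqrt(18763/48684 + p(R(9), -101)) = sqrt(18763/48684 + (77/2 - 101)) = sqrt(18763*(1/48684) - 125/2) = sqrt(18763/48684 - 125/2) = sqrt(-3023987/48684) = I*sqrt(36804945777)/24342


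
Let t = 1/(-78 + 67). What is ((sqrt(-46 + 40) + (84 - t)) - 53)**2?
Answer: 116238/121 + 684*I*sqrt(6)/11 ≈ 960.64 + 152.31*I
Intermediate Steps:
t = -1/11 (t = 1/(-11) = -1/11 ≈ -0.090909)
((sqrt(-46 + 40) + (84 - t)) - 53)**2 = ((sqrt(-46 + 40) + (84 - 1*(-1/11))) - 53)**2 = ((sqrt(-6) + (84 + 1/11)) - 53)**2 = ((I*sqrt(6) + 925/11) - 53)**2 = ((925/11 + I*sqrt(6)) - 53)**2 = (342/11 + I*sqrt(6))**2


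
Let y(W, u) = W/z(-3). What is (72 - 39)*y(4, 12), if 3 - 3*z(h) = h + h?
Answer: 44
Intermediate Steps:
z(h) = 1 - 2*h/3 (z(h) = 1 - (h + h)/3 = 1 - 2*h/3)
y(W, u) = W/3 (y(W, u) = W/(1 - 2/3*(-3)) = W/(1 + 2) = W/3)
(72 - 39)*y(4, 12) = (72 - 39)*((1/3)*4) = 33*(4/3) = 44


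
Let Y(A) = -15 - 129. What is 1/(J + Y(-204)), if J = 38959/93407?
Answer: -93407/13411649 ≈ -0.0069646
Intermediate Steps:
J = 38959/93407 (J = 38959*(1/93407) = 38959/93407 ≈ 0.41709)
Y(A) = -144
1/(J + Y(-204)) = 1/(38959/93407 - 144) = 1/(-13411649/93407) = -93407/13411649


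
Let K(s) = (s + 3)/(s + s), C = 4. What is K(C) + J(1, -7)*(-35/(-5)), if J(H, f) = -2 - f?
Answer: 287/8 ≈ 35.875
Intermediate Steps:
K(s) = (3 + s)/(2*s) (K(s) = (3 + s)/((2*s)) = (3 + s)*(1/(2*s)) = (3 + s)/(2*s))
K(C) + J(1, -7)*(-35/(-5)) = (½)*(3 + 4)/4 + (-2 - 1*(-7))*(-35/(-5)) = (½)*(¼)*7 + (-2 + 7)*(-35*(-⅕)) = 7/8 + 5*7 = 7/8 + 35 = 287/8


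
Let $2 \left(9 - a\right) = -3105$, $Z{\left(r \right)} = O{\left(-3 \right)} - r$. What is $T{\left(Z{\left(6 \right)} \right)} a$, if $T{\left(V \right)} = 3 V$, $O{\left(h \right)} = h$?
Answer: $- \frac{84321}{2} \approx -42161.0$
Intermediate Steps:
$Z{\left(r \right)} = -3 - r$
$a = \frac{3123}{2}$ ($a = 9 - - \frac{3105}{2} = 9 + \frac{3105}{2} = \frac{3123}{2} \approx 1561.5$)
$T{\left(Z{\left(6 \right)} \right)} a = 3 \left(-3 - 6\right) \frac{3123}{2} = 3 \left(-9\right) \frac{3123}{2} = \left(-27\right) \frac{3123}{2} = - \frac{84321}{2}$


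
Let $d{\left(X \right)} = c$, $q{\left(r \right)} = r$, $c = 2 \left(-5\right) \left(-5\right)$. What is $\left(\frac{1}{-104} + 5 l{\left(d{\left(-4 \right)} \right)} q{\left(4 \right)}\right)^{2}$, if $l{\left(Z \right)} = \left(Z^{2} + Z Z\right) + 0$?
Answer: $\frac{108159979200001}{10816} \approx 1.0 \cdot 10^{10}$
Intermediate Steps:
$c = 50$ ($c = \left(-10\right) \left(-5\right) = 50$)
$d{\left(X \right)} = 50$
$l{\left(Z \right)} = 2 Z^{2}$ ($l{\left(Z \right)} = \left(Z^{2} + Z^{2}\right) + 0 = 2 Z^{2} + 0 = 2 Z^{2}$)
$\left(\frac{1}{-104} + 5 l{\left(d{\left(-4 \right)} \right)} q{\left(4 \right)}\right)^{2} = \left(\frac{1}{-104} + 5 \cdot 2 \cdot 50^{2} \cdot 4\right)^{2} = \left(- \frac{1}{104} + 5 \cdot 2 \cdot 2500 \cdot 4\right)^{2} = \left(- \frac{1}{104} + 5 \cdot 5000 \cdot 4\right)^{2} = \left(- \frac{1}{104} + 25000 \cdot 4\right)^{2} = \left(- \frac{1}{104} + 100000\right)^{2} = \left(\frac{10399999}{104}\right)^{2} = \frac{108159979200001}{10816}$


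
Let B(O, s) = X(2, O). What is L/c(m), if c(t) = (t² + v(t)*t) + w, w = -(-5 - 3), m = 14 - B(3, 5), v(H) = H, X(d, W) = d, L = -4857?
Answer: -4857/296 ≈ -16.409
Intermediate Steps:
B(O, s) = 2
m = 12 (m = 14 - 1*2 = 14 - 2 = 12)
w = 8 (w = -1*(-8) = 8)
c(t) = 8 + 2*t² (c(t) = (t² + t*t) + 8 = (t² + t²) + 8 = 2*t² + 8 = 8 + 2*t²)
L/c(m) = -4857/(8 + 2*12²) = -4857/(8 + 2*144) = -4857/(8 + 288) = -4857/296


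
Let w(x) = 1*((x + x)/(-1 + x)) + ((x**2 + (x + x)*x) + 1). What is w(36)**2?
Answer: 18546898969/1225 ≈ 1.5140e+7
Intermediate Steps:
w(x) = 1 + 3*x**2 + 2*x/(-1 + x) (w(x) = 1*((2*x)/(-1 + x)) + ((x**2 + (2*x)*x) + 1) = 1*(2*x/(-1 + x)) + ((x**2 + 2*x**2) + 1) = 2*x/(-1 + x) + (3*x**2 + 1) = 2*x/(-1 + x) + (1 + 3*x**2) = 1 + 3*x**2 + 2*x/(-1 + x))
w(36)**2 = ((-1 - 3*36**2 + 3*36 + 3*36**3)/(-1 + 36))**2 = ((-1 - 3*1296 + 108 + 3*46656)/35)**2 = ((-1 - 3888 + 108 + 139968)/35)**2 = ((1/35)*136187)**2 = (136187/35)**2 = 18546898969/1225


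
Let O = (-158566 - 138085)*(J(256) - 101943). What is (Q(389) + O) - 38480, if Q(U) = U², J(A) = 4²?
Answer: 30236859318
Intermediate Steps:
J(A) = 16
O = 30236746477 (O = (-158566 - 138085)*(16 - 101943) = -296651*(-101927) = 30236746477)
(Q(389) + O) - 38480 = (389² + 30236746477) - 38480 = (151321 + 30236746477) - 38480 = 30236897798 - 38480 = 30236859318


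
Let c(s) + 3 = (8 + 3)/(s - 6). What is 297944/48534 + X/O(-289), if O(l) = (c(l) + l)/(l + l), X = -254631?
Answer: -27015146244782/53605803 ≈ -5.0396e+5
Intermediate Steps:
c(s) = -3 + 11/(-6 + s) (c(s) = -3 + (8 + 3)/(s - 6) = -3 + 11/(-6 + s))
O(l) = (l + (29 - 3*l)/(-6 + l))/(2*l) (O(l) = ((29 - 3*l)/(-6 + l) + l)/(l + l) = (l + (29 - 3*l)/(-6 + l))/((2*l)) = (l + (29 - 3*l)/(-6 + l))*(1/(2*l)) = (l + (29 - 3*l)/(-6 + l))/(2*l))
297944/48534 + X/O(-289) = 297944/48534 - 254631*(-578*(-6 - 289)/(29 + (-289)**2 - 9*(-289))) = 297944*(1/48534) - 254631*170510/(29 + 83521 + 2601) = 148972/24267 - 254631/((1/2)*(-1/289)*(-1/295)*86151) = 148972/24267 - 254631/86151/170510 = 148972/24267 - 254631*170510/86151 = 148972/24267 - 1113259790/2209 = -27015146244782/53605803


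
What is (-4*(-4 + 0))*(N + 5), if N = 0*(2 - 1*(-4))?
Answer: 80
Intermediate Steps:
N = 0 (N = 0*(2 + 4) = 0*6 = 0)
(-4*(-4 + 0))*(N + 5) = (-4*(-4 + 0))*(0 + 5) = -4*(-4)*5 = 16*5 = 80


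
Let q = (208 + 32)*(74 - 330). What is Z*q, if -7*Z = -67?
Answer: -4116480/7 ≈ -5.8807e+5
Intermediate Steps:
Z = 67/7 (Z = -⅐*(-67) = 67/7 ≈ 9.5714)
q = -61440 (q = 240*(-256) = -61440)
Z*q = (67/7)*(-61440) = -4116480/7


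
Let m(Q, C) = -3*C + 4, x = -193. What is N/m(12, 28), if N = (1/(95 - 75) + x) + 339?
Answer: -2921/1600 ≈ -1.8256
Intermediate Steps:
N = 2921/20 (N = (1/(95 - 75) - 193) + 339 = (1/20 - 193) + 339 = -3859/20 + 339 = 2921/20 ≈ 146.05)
m(Q, C) = 4 - 3*C
N/m(12, 28) = 2921/(20*(4 - 3*28)) = 2921/(20*(4 - 84)) = (2921/20)/(-80) = (2921/20)*(-1/80) = -2921/1600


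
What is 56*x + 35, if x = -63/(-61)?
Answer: 5663/61 ≈ 92.836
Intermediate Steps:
x = 63/61 (x = -63*(-1/61) = 63/61 ≈ 1.0328)
56*x + 35 = 56*(63/61) + 35 = 3528/61 + 35 = 5663/61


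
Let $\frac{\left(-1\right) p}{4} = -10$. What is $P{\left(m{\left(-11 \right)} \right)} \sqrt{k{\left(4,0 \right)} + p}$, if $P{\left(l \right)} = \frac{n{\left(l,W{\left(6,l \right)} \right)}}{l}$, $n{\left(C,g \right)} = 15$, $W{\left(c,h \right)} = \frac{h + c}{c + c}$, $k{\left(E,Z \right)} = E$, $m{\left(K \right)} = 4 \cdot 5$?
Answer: $\frac{3 \sqrt{11}}{2} \approx 4.9749$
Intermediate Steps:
$m{\left(K \right)} = 20$
$W{\left(c,h \right)} = \frac{c + h}{2 c}$
$p = 40$ ($p = \left(-4\right) \left(-10\right) = 40$)
$P{\left(l \right)} = \frac{15}{l}$
$P{\left(m{\left(-11 \right)} \right)} \sqrt{k{\left(4,0 \right)} + p} = \frac{15}{20} \sqrt{4 + 40} = 15 \cdot \frac{1}{20} \sqrt{44} = \frac{3 \cdot 2 \sqrt{11}}{4} = \frac{3 \sqrt{11}}{2}$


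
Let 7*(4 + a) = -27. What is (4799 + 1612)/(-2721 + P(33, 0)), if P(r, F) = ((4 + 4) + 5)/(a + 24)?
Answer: -724443/307382 ≈ -2.3568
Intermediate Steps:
a = -55/7 (a = -4 + (⅐)*(-27) = -4 - 27/7 = -55/7 ≈ -7.8571)
P(r, F) = 91/113 (P(r, F) = ((4 + 4) + 5)/(-55/7 + 24) = (8 + 5)/(113/7) = 13*(7/113) = 91/113)
(4799 + 1612)/(-2721 + P(33, 0)) = (4799 + 1612)/(-2721 + 91/113) = 6411/(-307382/113) = 6411*(-113/307382) = -724443/307382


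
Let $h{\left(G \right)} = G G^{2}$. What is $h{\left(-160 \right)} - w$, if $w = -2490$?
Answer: $-4093510$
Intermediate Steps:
$h{\left(G \right)} = G^{3}$
$h{\left(-160 \right)} - w = \left(-160\right)^{3} - -2490 = -4096000 + 2490 = -4093510$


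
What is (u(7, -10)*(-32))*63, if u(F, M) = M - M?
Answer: 0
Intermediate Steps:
u(F, M) = 0
(u(7, -10)*(-32))*63 = (0*(-32))*63 = 0*63 = 0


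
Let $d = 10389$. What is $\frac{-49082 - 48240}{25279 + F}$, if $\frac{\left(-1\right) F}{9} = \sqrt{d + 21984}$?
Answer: $- \frac{1230101419}{318202814} - \frac{1313847 \sqrt{3597}}{318202814} \approx -4.1134$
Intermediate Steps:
$F = - 27 \sqrt{3597}$ ($F = - 9 \sqrt{10389 + 21984} = - 9 \sqrt{32373} = - 9 \cdot 3 \sqrt{3597} = - 27 \sqrt{3597} \approx -1619.3$)
$\frac{-49082 - 48240}{25279 + F} = \frac{-49082 - 48240}{25279 - 27 \sqrt{3597}} = - \frac{97322}{25279 - 27 \sqrt{3597}}$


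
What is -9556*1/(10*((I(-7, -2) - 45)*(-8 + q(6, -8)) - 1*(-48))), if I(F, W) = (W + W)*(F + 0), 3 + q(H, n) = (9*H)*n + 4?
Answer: -4778/37555 ≈ -0.12723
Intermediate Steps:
q(H, n) = 1 + 9*H*n (q(H, n) = -3 + ((9*H)*n + 4) = -3 + (9*H*n + 4) = -3 + (4 + 9*H*n) = 1 + 9*H*n)
I(F, W) = 2*F*W (I(F, W) = (2*W)*F = 2*F*W)
-9556*1/(10*((I(-7, -2) - 45)*(-8 + q(6, -8)) - 1*(-48))) = -9556*1/(10*((2*(-7)*(-2) - 45)*(-8 + (1 + 9*6*(-8))) - 1*(-48))) = -9556*1/(10*((28 - 45)*(-8 + (1 - 432)) + 48)) = -9556*1/(10*(-17*(-8 - 431) + 48)) = -9556*1/(10*(-17*(-439) + 48)) = -9556*1/(10*(7463 + 48)) = -9556/(10*7511) = -9556/75110 = -9556*1/75110 = -4778/37555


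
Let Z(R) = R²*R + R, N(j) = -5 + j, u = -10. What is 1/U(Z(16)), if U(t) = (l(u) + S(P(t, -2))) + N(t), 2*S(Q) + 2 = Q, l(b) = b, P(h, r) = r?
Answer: 1/4095 ≈ 0.00024420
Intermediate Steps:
Z(R) = R + R³ (Z(R) = R³ + R = R + R³)
S(Q) = -1 + Q/2
U(t) = -17 + t (U(t) = (-10 + (-1 + (½)*(-2))) + (-5 + t) = (-10 + (-1 - 1)) + (-5 + t) = (-10 - 2) + (-5 + t) = -12 + (-5 + t) = -17 + t)
1/U(Z(16)) = 1/(-17 + (16 + 16³)) = 1/(-17 + (16 + 4096)) = 1/(-17 + 4112) = 1/4095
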